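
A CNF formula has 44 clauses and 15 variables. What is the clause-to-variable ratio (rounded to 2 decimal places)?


Clause-to-variable ratio = clauses / variables.
44 / 15 = 2.93.

2.93


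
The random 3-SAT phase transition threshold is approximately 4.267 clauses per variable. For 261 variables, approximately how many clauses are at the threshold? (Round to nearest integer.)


The 3-SAT phase transition occurs at approximately 4.267 clauses per variable.
m = 4.267 * 261 = 1113.687.
Rounded to nearest integer: 1114.

1114


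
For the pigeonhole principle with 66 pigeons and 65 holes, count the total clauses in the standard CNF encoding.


The PHP encoding has two parts:
1) At-least-one-hole clauses: 66 (one per pigeon, each with 65 literals).
2) At-most-one-pigeon-per-hole clauses: 65 holes * C(66,2) = 65 * 2145 = 139425.
Total clauses = 66 + 139425 = 139491.

139491


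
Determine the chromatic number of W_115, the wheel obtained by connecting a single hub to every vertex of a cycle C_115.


W_115 consists of the cycle C_115 together with a hub vertex adjacent to every cycle vertex.
The cycle C_115 needs 3 colors (odd cycle -> 3).
The hub is adjacent to every cycle vertex, so it must receive a new color distinct from all of them.
Chromatic number = 3 + 1 = 4.

4


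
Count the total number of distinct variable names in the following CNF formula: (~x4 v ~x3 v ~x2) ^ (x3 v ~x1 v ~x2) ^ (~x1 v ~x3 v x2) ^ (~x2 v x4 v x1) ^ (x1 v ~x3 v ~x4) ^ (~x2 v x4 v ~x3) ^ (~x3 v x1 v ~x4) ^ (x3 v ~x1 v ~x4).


Identify each distinct variable in the formula.
Variables found: x1, x2, x3, x4.
Total distinct variables = 4.

4


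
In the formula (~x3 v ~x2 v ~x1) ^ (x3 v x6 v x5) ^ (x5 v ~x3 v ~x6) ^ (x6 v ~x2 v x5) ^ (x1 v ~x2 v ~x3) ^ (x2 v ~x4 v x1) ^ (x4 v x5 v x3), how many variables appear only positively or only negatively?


A pure literal appears in only one polarity across all clauses.
Pure literals: x5 (positive only).
Count = 1.

1


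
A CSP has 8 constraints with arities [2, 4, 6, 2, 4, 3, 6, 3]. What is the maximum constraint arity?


The arities are: 2, 4, 6, 2, 4, 3, 6, 3.
Scan for the maximum value.
Maximum arity = 6.

6


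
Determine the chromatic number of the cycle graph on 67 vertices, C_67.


An odd cycle cannot be 2-colored: alternating two colors around the cycle returns to the start with a conflict.
Since 67 is odd, three colors are required (and three suffice).
Chromatic number = 3.

3


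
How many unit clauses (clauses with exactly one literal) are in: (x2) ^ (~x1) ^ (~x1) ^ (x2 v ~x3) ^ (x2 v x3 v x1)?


A unit clause contains exactly one literal.
Unit clauses found: (x2), (~x1), (~x1).
Count = 3.

3


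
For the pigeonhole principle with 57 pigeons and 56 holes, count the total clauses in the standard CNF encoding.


The PHP encoding has two parts:
1) At-least-one-hole clauses: 57 (one per pigeon, each with 56 literals).
2) At-most-one-pigeon-per-hole clauses: 56 holes * C(57,2) = 56 * 1596 = 89376.
Total clauses = 57 + 89376 = 89433.

89433


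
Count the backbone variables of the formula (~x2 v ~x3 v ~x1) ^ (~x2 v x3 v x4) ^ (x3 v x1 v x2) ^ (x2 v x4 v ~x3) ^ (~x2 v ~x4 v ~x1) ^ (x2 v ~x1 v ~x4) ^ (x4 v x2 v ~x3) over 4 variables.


Find all satisfying assignments: 5 model(s).
Check which variables have the same value in every model.
No variable is fixed across all models.
Backbone size = 0.

0


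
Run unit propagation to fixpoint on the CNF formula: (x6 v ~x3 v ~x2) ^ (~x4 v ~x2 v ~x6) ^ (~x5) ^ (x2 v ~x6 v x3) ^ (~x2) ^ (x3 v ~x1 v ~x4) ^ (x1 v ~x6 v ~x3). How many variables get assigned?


Unit propagation repeatedly assigns the literal in any unit clause, then simplifies.
Assignments in order: x5 = F, x2 = F.
No further unit clauses remain.
Total variables assigned = 2.

2


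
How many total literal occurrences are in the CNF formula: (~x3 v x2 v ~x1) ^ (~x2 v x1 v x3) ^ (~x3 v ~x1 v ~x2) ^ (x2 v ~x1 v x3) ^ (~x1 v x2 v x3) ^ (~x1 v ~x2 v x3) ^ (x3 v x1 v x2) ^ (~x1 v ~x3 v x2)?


Clause lengths: 3, 3, 3, 3, 3, 3, 3, 3.
Sum = 3 + 3 + 3 + 3 + 3 + 3 + 3 + 3 = 24.

24


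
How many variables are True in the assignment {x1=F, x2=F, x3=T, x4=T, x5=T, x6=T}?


The weight is the number of variables assigned True.
True variables: x3, x4, x5, x6.
Weight = 4.

4


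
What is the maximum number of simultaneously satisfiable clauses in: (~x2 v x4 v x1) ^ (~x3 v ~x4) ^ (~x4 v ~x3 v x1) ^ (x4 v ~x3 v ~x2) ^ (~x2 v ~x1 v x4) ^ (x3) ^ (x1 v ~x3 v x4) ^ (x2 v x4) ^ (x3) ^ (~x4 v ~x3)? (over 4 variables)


Enumerate all 16 truth assignments.
For each, count how many of the 10 clauses are satisfied.
The formula is not fully satisfiable, so the maximum is below 10.
Maximum simultaneously satisfiable clauses = 9.

9


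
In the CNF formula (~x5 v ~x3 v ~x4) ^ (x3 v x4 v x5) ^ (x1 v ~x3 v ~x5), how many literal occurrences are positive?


Scan each clause for unnegated literals.
Clause 1: 0 positive; Clause 2: 3 positive; Clause 3: 1 positive.
Total positive literal occurrences = 4.

4


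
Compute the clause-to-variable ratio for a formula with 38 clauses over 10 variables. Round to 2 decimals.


Clause-to-variable ratio = clauses / variables.
38 / 10 = 3.8.

3.8


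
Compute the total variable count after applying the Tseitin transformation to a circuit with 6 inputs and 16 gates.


The Tseitin transformation introduces one auxiliary variable per gate.
Total variables = inputs + gates = 6 + 16 = 22.

22


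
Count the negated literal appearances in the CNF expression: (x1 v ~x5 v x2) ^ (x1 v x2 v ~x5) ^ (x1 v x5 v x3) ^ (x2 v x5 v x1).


Scan each clause for negated literals.
Clause 1: 1 negative; Clause 2: 1 negative; Clause 3: 0 negative; Clause 4: 0 negative.
Total negative literal occurrences = 2.

2


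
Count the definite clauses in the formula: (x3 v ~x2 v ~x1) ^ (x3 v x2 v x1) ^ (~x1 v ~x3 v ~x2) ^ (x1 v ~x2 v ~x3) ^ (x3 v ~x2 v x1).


A definite clause has exactly one positive literal.
Clause 1: 1 positive -> definite
Clause 2: 3 positive -> not definite
Clause 3: 0 positive -> not definite
Clause 4: 1 positive -> definite
Clause 5: 2 positive -> not definite
Definite clause count = 2.

2


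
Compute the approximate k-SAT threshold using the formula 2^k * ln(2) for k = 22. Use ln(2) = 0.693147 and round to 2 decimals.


Using the asymptotic formula: threshold ~ 2^k * ln(2).
2^22 = 4194304.
4194304 * 0.693147 = 2907269.23.

2907269.23


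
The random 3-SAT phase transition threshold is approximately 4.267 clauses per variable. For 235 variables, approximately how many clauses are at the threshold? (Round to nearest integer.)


The 3-SAT phase transition occurs at approximately 4.267 clauses per variable.
m = 4.267 * 235 = 1002.745.
Rounded to nearest integer: 1003.

1003


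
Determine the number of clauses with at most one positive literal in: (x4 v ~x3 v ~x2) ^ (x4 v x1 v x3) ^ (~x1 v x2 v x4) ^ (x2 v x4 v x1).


A Horn clause has at most one positive literal.
Clause 1: 1 positive lit(s) -> Horn
Clause 2: 3 positive lit(s) -> not Horn
Clause 3: 2 positive lit(s) -> not Horn
Clause 4: 3 positive lit(s) -> not Horn
Total Horn clauses = 1.

1


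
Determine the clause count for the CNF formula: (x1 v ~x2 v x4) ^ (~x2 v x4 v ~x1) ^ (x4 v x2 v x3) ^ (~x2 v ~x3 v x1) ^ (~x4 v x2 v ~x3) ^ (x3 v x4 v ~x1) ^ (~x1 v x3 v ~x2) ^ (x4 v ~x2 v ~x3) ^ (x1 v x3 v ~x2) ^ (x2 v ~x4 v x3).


Each group enclosed in parentheses joined by ^ is one clause.
Counting the conjuncts: 10 clauses.

10


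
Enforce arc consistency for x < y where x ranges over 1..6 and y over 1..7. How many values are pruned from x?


For the constraint x < y, x needs a supporting value in y's domain.
x can be at most 6 (one less than y's maximum).
Valid x values from domain: 6 out of 6.
Pruned = 6 - 6 = 0.

0


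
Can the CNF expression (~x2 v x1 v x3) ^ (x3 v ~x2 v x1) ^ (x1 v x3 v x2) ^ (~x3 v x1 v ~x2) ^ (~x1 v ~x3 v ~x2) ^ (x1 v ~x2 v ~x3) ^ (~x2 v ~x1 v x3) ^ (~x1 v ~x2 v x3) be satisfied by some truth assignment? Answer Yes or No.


Check all 8 possible truth assignments.
Number of satisfying assignments found: 3.
The formula is satisfiable.

Yes


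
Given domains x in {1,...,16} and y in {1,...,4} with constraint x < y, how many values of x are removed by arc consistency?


For the constraint x < y, x needs a supporting value in y's domain.
x can be at most 3 (one less than y's maximum).
Valid x values from domain: 3 out of 16.
Pruned = 16 - 3 = 13.

13


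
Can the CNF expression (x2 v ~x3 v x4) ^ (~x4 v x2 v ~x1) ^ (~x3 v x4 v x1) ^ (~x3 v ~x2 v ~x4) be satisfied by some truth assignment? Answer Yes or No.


Check all 16 possible truth assignments.
Number of satisfying assignments found: 9.
The formula is satisfiable.

Yes


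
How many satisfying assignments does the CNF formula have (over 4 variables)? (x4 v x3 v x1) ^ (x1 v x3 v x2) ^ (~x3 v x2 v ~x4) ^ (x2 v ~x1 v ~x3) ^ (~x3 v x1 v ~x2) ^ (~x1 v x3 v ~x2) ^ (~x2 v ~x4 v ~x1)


Enumerate all 16 truth assignments over 4 variables.
Test each against every clause.
Satisfying assignments found: 5.

5


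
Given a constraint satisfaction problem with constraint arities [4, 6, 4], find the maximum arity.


The arities are: 4, 6, 4.
Scan for the maximum value.
Maximum arity = 6.

6


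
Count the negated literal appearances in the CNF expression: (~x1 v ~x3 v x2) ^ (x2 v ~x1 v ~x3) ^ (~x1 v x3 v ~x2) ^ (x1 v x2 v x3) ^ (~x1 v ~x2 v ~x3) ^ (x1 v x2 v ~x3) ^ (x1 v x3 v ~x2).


Scan each clause for negated literals.
Clause 1: 2 negative; Clause 2: 2 negative; Clause 3: 2 negative; Clause 4: 0 negative; Clause 5: 3 negative; Clause 6: 1 negative; Clause 7: 1 negative.
Total negative literal occurrences = 11.

11


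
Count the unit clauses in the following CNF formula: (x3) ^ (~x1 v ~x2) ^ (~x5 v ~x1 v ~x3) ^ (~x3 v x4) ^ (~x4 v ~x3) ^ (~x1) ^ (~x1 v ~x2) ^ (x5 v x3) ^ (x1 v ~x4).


A unit clause contains exactly one literal.
Unit clauses found: (x3), (~x1).
Count = 2.

2


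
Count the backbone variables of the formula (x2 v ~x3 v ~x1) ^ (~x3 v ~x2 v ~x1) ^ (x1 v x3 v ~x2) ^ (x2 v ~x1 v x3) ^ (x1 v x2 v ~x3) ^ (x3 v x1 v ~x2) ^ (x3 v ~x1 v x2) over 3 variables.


Find all satisfying assignments: 3 model(s).
Check which variables have the same value in every model.
No variable is fixed across all models.
Backbone size = 0.

0


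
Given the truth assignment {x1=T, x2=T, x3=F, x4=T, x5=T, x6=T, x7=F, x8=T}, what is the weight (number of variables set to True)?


The weight is the number of variables assigned True.
True variables: x1, x2, x4, x5, x6, x8.
Weight = 6.

6


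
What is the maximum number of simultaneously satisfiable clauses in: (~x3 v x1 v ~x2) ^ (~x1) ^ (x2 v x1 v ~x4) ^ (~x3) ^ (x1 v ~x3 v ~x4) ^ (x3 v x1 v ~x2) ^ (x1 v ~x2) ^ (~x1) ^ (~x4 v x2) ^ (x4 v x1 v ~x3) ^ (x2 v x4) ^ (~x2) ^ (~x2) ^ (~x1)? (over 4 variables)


Enumerate all 16 truth assignments.
For each, count how many of the 14 clauses are satisfied.
The formula is not fully satisfiable, so the maximum is below 14.
Maximum simultaneously satisfiable clauses = 13.

13


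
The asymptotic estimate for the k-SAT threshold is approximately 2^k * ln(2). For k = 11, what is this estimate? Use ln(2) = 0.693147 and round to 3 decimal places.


Using the asymptotic formula: threshold ~ 2^k * ln(2).
2^11 = 2048.
2048 * 0.693147 = 1419.565.

1419.565


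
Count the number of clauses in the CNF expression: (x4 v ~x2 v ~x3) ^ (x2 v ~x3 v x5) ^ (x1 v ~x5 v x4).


Each group enclosed in parentheses joined by ^ is one clause.
Counting the conjuncts: 3 clauses.

3


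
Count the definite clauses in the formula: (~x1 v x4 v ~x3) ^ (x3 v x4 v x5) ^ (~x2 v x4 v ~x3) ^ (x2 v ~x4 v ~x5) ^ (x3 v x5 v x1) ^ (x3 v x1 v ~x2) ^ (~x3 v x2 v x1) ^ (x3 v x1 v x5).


A definite clause has exactly one positive literal.
Clause 1: 1 positive -> definite
Clause 2: 3 positive -> not definite
Clause 3: 1 positive -> definite
Clause 4: 1 positive -> definite
Clause 5: 3 positive -> not definite
Clause 6: 2 positive -> not definite
Clause 7: 2 positive -> not definite
Clause 8: 3 positive -> not definite
Definite clause count = 3.

3


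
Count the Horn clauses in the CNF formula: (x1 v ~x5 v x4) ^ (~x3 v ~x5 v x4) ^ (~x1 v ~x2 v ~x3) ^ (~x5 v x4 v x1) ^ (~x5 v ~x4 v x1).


A Horn clause has at most one positive literal.
Clause 1: 2 positive lit(s) -> not Horn
Clause 2: 1 positive lit(s) -> Horn
Clause 3: 0 positive lit(s) -> Horn
Clause 4: 2 positive lit(s) -> not Horn
Clause 5: 1 positive lit(s) -> Horn
Total Horn clauses = 3.

3


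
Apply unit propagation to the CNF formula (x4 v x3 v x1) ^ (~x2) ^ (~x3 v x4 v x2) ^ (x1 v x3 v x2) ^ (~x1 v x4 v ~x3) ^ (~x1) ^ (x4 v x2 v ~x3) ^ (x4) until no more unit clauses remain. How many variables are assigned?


Unit propagation repeatedly assigns the literal in any unit clause, then simplifies.
Assignments in order: x2 = F, x1 = F, x3 = T, x4 = T.
No further unit clauses remain.
Total variables assigned = 4.

4


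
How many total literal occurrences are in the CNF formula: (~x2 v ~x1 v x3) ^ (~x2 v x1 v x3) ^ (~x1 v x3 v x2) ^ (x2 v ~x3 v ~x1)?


Clause lengths: 3, 3, 3, 3.
Sum = 3 + 3 + 3 + 3 = 12.

12


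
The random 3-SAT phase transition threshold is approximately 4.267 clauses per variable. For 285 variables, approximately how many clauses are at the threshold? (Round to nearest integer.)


The 3-SAT phase transition occurs at approximately 4.267 clauses per variable.
m = 4.267 * 285 = 1216.095.
Rounded to nearest integer: 1216.

1216


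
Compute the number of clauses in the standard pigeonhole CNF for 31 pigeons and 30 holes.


The PHP encoding has two parts:
1) At-least-one-hole clauses: 31 (one per pigeon, each with 30 literals).
2) At-most-one-pigeon-per-hole clauses: 30 holes * C(31,2) = 30 * 465 = 13950.
Total clauses = 31 + 13950 = 13981.

13981


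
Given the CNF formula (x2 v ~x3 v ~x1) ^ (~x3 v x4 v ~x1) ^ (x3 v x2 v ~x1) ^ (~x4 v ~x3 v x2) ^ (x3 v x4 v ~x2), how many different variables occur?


Identify each distinct variable in the formula.
Variables found: x1, x2, x3, x4.
Total distinct variables = 4.

4


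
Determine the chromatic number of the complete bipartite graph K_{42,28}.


K_{42,28} is bipartite by definition: the two parts are independent sets, with every edge crossing between them.
Color all vertices in one part with color 1 and all vertices in the other part with color 2.
Since the graph has at least one edge, one color does not suffice.
Chromatic number = 2.

2


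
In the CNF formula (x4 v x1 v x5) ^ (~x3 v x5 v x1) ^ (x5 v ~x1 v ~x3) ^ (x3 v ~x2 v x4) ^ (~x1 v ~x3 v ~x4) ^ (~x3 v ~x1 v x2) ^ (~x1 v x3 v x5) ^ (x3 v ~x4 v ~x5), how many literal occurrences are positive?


Scan each clause for unnegated literals.
Clause 1: 3 positive; Clause 2: 2 positive; Clause 3: 1 positive; Clause 4: 2 positive; Clause 5: 0 positive; Clause 6: 1 positive; Clause 7: 2 positive; Clause 8: 1 positive.
Total positive literal occurrences = 12.

12


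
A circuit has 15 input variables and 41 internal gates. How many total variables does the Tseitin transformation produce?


The Tseitin transformation introduces one auxiliary variable per gate.
Total variables = inputs + gates = 15 + 41 = 56.

56


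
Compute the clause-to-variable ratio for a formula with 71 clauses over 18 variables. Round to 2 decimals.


Clause-to-variable ratio = clauses / variables.
71 / 18 = 3.94.

3.94


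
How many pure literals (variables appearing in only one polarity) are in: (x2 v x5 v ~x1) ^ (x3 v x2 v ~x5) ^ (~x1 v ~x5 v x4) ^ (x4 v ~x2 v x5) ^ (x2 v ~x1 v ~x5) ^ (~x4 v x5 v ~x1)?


A pure literal appears in only one polarity across all clauses.
Pure literals: x1 (negative only), x3 (positive only).
Count = 2.

2


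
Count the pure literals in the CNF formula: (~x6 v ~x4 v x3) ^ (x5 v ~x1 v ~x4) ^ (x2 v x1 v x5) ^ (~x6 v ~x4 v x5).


A pure literal appears in only one polarity across all clauses.
Pure literals: x2 (positive only), x3 (positive only), x4 (negative only), x5 (positive only), x6 (negative only).
Count = 5.

5


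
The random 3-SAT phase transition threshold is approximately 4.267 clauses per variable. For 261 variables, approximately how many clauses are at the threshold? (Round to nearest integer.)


The 3-SAT phase transition occurs at approximately 4.267 clauses per variable.
m = 4.267 * 261 = 1113.687.
Rounded to nearest integer: 1114.

1114


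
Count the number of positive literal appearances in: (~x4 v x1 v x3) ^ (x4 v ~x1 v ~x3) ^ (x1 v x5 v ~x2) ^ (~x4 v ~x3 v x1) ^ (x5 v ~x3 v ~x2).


Scan each clause for unnegated literals.
Clause 1: 2 positive; Clause 2: 1 positive; Clause 3: 2 positive; Clause 4: 1 positive; Clause 5: 1 positive.
Total positive literal occurrences = 7.

7


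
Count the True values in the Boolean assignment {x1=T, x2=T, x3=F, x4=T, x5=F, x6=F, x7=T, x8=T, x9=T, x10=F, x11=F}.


The weight is the number of variables assigned True.
True variables: x1, x2, x4, x7, x8, x9.
Weight = 6.

6


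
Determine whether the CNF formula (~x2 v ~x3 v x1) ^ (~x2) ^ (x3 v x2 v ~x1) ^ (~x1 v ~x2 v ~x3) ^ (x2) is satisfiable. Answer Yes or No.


Check all 8 possible truth assignments.
Number of satisfying assignments found: 0.
The formula is unsatisfiable.

No


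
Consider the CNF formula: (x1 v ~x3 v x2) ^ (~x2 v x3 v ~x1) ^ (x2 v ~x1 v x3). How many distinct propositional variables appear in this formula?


Identify each distinct variable in the formula.
Variables found: x1, x2, x3.
Total distinct variables = 3.

3


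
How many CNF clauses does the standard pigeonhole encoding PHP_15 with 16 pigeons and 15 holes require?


The PHP encoding has two parts:
1) At-least-one-hole clauses: 16 (one per pigeon, each with 15 literals).
2) At-most-one-pigeon-per-hole clauses: 15 holes * C(16,2) = 15 * 120 = 1800.
Total clauses = 16 + 1800 = 1816.

1816


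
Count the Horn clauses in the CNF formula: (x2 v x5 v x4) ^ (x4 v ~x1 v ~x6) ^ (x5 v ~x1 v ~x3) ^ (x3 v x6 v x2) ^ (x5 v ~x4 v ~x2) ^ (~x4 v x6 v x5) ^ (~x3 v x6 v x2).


A Horn clause has at most one positive literal.
Clause 1: 3 positive lit(s) -> not Horn
Clause 2: 1 positive lit(s) -> Horn
Clause 3: 1 positive lit(s) -> Horn
Clause 4: 3 positive lit(s) -> not Horn
Clause 5: 1 positive lit(s) -> Horn
Clause 6: 2 positive lit(s) -> not Horn
Clause 7: 2 positive lit(s) -> not Horn
Total Horn clauses = 3.

3


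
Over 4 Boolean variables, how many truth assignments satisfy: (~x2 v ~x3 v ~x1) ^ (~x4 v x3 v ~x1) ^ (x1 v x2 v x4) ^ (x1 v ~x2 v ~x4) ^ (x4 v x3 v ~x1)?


Enumerate all 16 truth assignments over 4 variables.
Test each against every clause.
Satisfying assignments found: 6.

6


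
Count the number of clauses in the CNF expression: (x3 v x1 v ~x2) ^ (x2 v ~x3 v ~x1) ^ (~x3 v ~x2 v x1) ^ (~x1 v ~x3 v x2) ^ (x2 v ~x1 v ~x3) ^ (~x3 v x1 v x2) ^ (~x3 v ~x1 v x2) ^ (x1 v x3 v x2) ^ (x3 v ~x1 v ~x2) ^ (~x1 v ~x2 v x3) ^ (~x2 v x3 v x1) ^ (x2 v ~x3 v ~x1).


Each group enclosed in parentheses joined by ^ is one clause.
Counting the conjuncts: 12 clauses.

12


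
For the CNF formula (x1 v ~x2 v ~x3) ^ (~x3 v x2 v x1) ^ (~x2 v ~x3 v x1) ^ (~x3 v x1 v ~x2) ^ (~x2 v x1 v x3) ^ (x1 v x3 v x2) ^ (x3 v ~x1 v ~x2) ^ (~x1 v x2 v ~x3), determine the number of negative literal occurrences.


Scan each clause for negated literals.
Clause 1: 2 negative; Clause 2: 1 negative; Clause 3: 2 negative; Clause 4: 2 negative; Clause 5: 1 negative; Clause 6: 0 negative; Clause 7: 2 negative; Clause 8: 2 negative.
Total negative literal occurrences = 12.

12


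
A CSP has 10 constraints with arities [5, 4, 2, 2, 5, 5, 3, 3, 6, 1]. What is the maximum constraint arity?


The arities are: 5, 4, 2, 2, 5, 5, 3, 3, 6, 1.
Scan for the maximum value.
Maximum arity = 6.

6


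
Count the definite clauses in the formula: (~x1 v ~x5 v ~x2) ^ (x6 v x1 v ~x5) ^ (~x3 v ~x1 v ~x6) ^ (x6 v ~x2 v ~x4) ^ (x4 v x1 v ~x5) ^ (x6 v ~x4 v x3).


A definite clause has exactly one positive literal.
Clause 1: 0 positive -> not definite
Clause 2: 2 positive -> not definite
Clause 3: 0 positive -> not definite
Clause 4: 1 positive -> definite
Clause 5: 2 positive -> not definite
Clause 6: 2 positive -> not definite
Definite clause count = 1.

1


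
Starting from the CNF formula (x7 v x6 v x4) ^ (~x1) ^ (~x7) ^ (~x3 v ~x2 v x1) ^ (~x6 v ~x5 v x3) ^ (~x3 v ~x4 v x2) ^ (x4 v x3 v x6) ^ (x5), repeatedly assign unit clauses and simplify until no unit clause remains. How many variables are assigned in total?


Unit propagation repeatedly assigns the literal in any unit clause, then simplifies.
Assignments in order: x1 = F, x7 = F, x5 = T.
No further unit clauses remain.
Total variables assigned = 3.

3


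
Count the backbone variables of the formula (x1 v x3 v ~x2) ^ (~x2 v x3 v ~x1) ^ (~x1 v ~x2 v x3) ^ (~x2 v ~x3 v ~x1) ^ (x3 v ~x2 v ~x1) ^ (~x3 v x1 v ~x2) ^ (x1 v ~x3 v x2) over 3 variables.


Find all satisfying assignments: 3 model(s).
Check which variables have the same value in every model.
Fixed variables: x2=F.
Backbone size = 1.

1


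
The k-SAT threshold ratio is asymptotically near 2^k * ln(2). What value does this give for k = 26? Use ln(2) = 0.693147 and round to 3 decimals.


Using the asymptotic formula: threshold ~ 2^k * ln(2).
2^26 = 67108864.
67108864 * 0.693147 = 46516307.755.

46516307.755


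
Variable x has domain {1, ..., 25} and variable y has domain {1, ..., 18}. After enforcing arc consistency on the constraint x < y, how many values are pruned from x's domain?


For the constraint x < y, x needs a supporting value in y's domain.
x can be at most 17 (one less than y's maximum).
Valid x values from domain: 17 out of 25.
Pruned = 25 - 17 = 8.

8


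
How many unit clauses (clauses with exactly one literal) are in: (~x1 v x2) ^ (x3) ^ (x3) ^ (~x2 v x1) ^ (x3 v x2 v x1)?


A unit clause contains exactly one literal.
Unit clauses found: (x3), (x3).
Count = 2.

2


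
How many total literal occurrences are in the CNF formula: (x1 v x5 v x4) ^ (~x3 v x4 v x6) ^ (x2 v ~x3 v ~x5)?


Clause lengths: 3, 3, 3.
Sum = 3 + 3 + 3 = 9.

9


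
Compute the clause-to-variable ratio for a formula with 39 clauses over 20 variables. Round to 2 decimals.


Clause-to-variable ratio = clauses / variables.
39 / 20 = 1.95.

1.95


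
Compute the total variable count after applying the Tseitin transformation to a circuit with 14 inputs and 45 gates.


The Tseitin transformation introduces one auxiliary variable per gate.
Total variables = inputs + gates = 14 + 45 = 59.

59


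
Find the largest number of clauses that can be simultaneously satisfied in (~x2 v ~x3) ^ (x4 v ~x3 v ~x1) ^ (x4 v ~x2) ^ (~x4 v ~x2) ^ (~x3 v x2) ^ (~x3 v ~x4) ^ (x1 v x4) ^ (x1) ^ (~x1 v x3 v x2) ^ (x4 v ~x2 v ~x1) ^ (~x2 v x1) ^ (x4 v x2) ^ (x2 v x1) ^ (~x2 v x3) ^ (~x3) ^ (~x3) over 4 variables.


Enumerate all 16 truth assignments.
For each, count how many of the 16 clauses are satisfied.
The formula is not fully satisfiable, so the maximum is below 16.
Maximum simultaneously satisfiable clauses = 15.

15


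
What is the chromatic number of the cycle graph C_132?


A cycle on an even number of vertices is bipartite: alternate two colors around the cycle.
Since 132 is even, two colors suffice, and at least two are needed because the graph has edges.
Chromatic number = 2.

2


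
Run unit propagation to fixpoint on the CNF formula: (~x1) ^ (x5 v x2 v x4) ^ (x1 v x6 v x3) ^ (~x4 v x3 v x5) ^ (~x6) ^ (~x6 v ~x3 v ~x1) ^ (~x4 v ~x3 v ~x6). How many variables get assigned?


Unit propagation repeatedly assigns the literal in any unit clause, then simplifies.
Assignments in order: x1 = F, x6 = F, x3 = T.
No further unit clauses remain.
Total variables assigned = 3.

3


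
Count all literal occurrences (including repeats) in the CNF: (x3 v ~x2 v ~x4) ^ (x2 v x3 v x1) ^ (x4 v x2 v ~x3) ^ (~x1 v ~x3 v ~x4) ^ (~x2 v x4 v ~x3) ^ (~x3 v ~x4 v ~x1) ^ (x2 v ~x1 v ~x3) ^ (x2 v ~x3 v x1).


Clause lengths: 3, 3, 3, 3, 3, 3, 3, 3.
Sum = 3 + 3 + 3 + 3 + 3 + 3 + 3 + 3 = 24.

24


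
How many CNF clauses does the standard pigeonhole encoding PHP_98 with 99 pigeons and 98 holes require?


The PHP encoding has two parts:
1) At-least-one-hole clauses: 99 (one per pigeon, each with 98 literals).
2) At-most-one-pigeon-per-hole clauses: 98 holes * C(99,2) = 98 * 4851 = 475398.
Total clauses = 99 + 475398 = 475497.

475497


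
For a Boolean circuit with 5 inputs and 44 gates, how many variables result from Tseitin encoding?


The Tseitin transformation introduces one auxiliary variable per gate.
Total variables = inputs + gates = 5 + 44 = 49.

49


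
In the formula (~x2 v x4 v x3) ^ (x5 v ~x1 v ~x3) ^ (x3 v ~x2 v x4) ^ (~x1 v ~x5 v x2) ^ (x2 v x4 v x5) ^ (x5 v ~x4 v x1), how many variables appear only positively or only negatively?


A pure literal appears in only one polarity across all clauses.
No pure literals found.
Count = 0.

0


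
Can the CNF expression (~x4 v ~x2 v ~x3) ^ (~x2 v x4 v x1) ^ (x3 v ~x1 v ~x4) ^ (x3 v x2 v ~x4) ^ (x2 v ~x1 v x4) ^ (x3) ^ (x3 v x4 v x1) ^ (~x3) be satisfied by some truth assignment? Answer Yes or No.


Check all 16 possible truth assignments.
Number of satisfying assignments found: 0.
The formula is unsatisfiable.

No


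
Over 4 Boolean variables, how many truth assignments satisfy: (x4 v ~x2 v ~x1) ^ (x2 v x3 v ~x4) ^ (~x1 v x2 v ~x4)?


Enumerate all 16 truth assignments over 4 variables.
Test each against every clause.
Satisfying assignments found: 11.

11


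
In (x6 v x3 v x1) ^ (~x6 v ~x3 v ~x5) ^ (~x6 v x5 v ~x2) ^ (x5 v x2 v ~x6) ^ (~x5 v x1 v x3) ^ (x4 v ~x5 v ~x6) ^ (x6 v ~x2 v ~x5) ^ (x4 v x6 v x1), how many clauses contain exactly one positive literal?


A definite clause has exactly one positive literal.
Clause 1: 3 positive -> not definite
Clause 2: 0 positive -> not definite
Clause 3: 1 positive -> definite
Clause 4: 2 positive -> not definite
Clause 5: 2 positive -> not definite
Clause 6: 1 positive -> definite
Clause 7: 1 positive -> definite
Clause 8: 3 positive -> not definite
Definite clause count = 3.

3


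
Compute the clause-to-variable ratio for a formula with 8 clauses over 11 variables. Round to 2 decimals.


Clause-to-variable ratio = clauses / variables.
8 / 11 = 0.73.

0.73


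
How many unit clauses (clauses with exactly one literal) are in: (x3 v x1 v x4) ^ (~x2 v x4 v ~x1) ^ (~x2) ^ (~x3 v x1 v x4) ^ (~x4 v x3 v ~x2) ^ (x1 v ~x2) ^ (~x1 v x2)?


A unit clause contains exactly one literal.
Unit clauses found: (~x2).
Count = 1.

1


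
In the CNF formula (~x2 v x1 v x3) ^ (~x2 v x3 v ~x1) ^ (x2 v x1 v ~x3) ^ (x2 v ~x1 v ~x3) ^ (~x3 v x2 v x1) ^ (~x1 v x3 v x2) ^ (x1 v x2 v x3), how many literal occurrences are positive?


Scan each clause for unnegated literals.
Clause 1: 2 positive; Clause 2: 1 positive; Clause 3: 2 positive; Clause 4: 1 positive; Clause 5: 2 positive; Clause 6: 2 positive; Clause 7: 3 positive.
Total positive literal occurrences = 13.

13


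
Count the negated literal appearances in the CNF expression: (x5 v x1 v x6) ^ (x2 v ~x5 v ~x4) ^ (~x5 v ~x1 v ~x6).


Scan each clause for negated literals.
Clause 1: 0 negative; Clause 2: 2 negative; Clause 3: 3 negative.
Total negative literal occurrences = 5.

5


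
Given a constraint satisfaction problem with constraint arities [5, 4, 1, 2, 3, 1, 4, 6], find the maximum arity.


The arities are: 5, 4, 1, 2, 3, 1, 4, 6.
Scan for the maximum value.
Maximum arity = 6.

6


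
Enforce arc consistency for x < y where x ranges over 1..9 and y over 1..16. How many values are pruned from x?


For the constraint x < y, x needs a supporting value in y's domain.
x can be at most 15 (one less than y's maximum).
Valid x values from domain: 9 out of 9.
Pruned = 9 - 9 = 0.

0


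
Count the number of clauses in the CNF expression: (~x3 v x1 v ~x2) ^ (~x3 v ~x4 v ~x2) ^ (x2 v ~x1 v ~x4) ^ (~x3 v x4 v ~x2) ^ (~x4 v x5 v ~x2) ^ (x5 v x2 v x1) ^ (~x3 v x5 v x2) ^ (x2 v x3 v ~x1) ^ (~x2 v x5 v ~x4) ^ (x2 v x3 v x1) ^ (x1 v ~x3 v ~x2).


Each group enclosed in parentheses joined by ^ is one clause.
Counting the conjuncts: 11 clauses.

11


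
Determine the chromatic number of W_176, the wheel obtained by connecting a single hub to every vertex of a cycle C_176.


W_176 consists of the cycle C_176 together with a hub vertex adjacent to every cycle vertex.
The cycle C_176 needs 2 colors (even cycle -> 2).
The hub is adjacent to every cycle vertex, so it must receive a new color distinct from all of them.
Chromatic number = 2 + 1 = 3.

3


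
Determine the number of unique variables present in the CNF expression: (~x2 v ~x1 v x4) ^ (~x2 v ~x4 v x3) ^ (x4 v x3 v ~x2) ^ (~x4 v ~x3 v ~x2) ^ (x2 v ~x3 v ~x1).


Identify each distinct variable in the formula.
Variables found: x1, x2, x3, x4.
Total distinct variables = 4.

4


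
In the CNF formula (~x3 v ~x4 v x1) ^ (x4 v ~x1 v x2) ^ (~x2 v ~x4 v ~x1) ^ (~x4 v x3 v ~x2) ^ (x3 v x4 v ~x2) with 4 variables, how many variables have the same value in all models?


Find all satisfying assignments: 7 model(s).
Check which variables have the same value in every model.
No variable is fixed across all models.
Backbone size = 0.

0


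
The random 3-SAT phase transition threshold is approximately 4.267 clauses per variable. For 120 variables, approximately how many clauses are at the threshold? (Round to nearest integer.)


The 3-SAT phase transition occurs at approximately 4.267 clauses per variable.
m = 4.267 * 120 = 512.04.
Rounded to nearest integer: 512.

512


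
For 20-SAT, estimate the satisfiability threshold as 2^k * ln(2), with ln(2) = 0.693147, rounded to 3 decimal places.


Using the asymptotic formula: threshold ~ 2^k * ln(2).
2^20 = 1048576.
1048576 * 0.693147 = 726817.309.

726817.309


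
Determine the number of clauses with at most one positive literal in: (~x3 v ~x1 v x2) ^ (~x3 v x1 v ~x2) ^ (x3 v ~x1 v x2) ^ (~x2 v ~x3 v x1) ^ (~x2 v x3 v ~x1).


A Horn clause has at most one positive literal.
Clause 1: 1 positive lit(s) -> Horn
Clause 2: 1 positive lit(s) -> Horn
Clause 3: 2 positive lit(s) -> not Horn
Clause 4: 1 positive lit(s) -> Horn
Clause 5: 1 positive lit(s) -> Horn
Total Horn clauses = 4.

4


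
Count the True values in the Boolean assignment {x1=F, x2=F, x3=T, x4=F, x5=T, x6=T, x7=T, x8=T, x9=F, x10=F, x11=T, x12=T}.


The weight is the number of variables assigned True.
True variables: x3, x5, x6, x7, x8, x11, x12.
Weight = 7.

7


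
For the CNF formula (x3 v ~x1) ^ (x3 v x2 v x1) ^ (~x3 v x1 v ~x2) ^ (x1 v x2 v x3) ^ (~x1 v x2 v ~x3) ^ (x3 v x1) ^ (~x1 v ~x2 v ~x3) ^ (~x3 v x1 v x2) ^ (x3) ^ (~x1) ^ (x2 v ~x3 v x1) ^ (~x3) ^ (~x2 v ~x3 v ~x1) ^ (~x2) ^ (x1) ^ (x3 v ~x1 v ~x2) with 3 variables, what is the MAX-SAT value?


Enumerate all 8 truth assignments.
For each, count how many of the 16 clauses are satisfied.
The formula is not fully satisfiable, so the maximum is below 16.
Maximum simultaneously satisfiable clauses = 13.

13


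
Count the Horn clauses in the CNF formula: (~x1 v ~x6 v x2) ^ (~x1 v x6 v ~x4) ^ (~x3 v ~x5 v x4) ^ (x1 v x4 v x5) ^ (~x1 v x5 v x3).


A Horn clause has at most one positive literal.
Clause 1: 1 positive lit(s) -> Horn
Clause 2: 1 positive lit(s) -> Horn
Clause 3: 1 positive lit(s) -> Horn
Clause 4: 3 positive lit(s) -> not Horn
Clause 5: 2 positive lit(s) -> not Horn
Total Horn clauses = 3.

3


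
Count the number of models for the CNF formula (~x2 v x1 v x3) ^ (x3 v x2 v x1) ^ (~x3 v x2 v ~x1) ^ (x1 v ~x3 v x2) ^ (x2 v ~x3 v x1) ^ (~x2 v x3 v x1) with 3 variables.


Enumerate all 8 truth assignments over 3 variables.
Test each against every clause.
Satisfying assignments found: 4.

4


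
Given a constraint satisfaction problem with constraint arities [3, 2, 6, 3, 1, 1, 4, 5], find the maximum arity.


The arities are: 3, 2, 6, 3, 1, 1, 4, 5.
Scan for the maximum value.
Maximum arity = 6.

6


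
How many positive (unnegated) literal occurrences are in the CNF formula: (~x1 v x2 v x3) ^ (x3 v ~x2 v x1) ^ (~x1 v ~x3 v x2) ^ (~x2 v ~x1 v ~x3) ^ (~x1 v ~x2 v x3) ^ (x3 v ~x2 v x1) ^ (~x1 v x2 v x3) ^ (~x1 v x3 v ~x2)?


Scan each clause for unnegated literals.
Clause 1: 2 positive; Clause 2: 2 positive; Clause 3: 1 positive; Clause 4: 0 positive; Clause 5: 1 positive; Clause 6: 2 positive; Clause 7: 2 positive; Clause 8: 1 positive.
Total positive literal occurrences = 11.

11


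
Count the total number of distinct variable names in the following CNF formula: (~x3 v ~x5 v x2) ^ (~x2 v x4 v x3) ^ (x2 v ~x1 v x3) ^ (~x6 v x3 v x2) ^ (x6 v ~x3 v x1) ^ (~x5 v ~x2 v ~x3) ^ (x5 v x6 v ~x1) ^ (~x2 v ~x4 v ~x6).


Identify each distinct variable in the formula.
Variables found: x1, x2, x3, x4, x5, x6.
Total distinct variables = 6.

6


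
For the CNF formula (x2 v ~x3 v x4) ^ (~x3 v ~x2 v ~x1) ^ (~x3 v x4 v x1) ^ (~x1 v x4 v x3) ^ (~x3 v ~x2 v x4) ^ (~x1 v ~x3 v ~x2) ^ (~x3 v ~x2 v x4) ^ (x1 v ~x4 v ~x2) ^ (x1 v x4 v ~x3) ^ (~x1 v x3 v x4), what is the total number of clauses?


Each group enclosed in parentheses joined by ^ is one clause.
Counting the conjuncts: 10 clauses.

10


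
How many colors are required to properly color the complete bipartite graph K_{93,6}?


K_{93,6} is bipartite by definition: the two parts are independent sets, with every edge crossing between them.
Color all vertices in one part with color 1 and all vertices in the other part with color 2.
Since the graph has at least one edge, one color does not suffice.
Chromatic number = 2.

2


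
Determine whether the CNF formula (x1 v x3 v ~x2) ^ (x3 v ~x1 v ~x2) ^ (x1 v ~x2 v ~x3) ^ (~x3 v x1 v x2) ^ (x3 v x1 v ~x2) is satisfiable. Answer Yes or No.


Check all 8 possible truth assignments.
Number of satisfying assignments found: 4.
The formula is satisfiable.

Yes


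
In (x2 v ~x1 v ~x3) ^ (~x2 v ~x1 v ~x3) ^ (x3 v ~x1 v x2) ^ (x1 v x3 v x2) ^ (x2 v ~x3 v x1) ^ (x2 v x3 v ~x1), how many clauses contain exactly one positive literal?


A definite clause has exactly one positive literal.
Clause 1: 1 positive -> definite
Clause 2: 0 positive -> not definite
Clause 3: 2 positive -> not definite
Clause 4: 3 positive -> not definite
Clause 5: 2 positive -> not definite
Clause 6: 2 positive -> not definite
Definite clause count = 1.

1


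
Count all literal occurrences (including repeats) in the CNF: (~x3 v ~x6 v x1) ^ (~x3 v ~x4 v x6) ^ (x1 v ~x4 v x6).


Clause lengths: 3, 3, 3.
Sum = 3 + 3 + 3 = 9.

9


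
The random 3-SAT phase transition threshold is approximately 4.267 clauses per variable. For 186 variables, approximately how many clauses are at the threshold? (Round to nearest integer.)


The 3-SAT phase transition occurs at approximately 4.267 clauses per variable.
m = 4.267 * 186 = 793.662.
Rounded to nearest integer: 794.

794


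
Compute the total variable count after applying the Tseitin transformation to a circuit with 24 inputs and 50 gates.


The Tseitin transformation introduces one auxiliary variable per gate.
Total variables = inputs + gates = 24 + 50 = 74.

74


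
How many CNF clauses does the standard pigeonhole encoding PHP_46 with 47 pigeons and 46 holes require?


The PHP encoding has two parts:
1) At-least-one-hole clauses: 47 (one per pigeon, each with 46 literals).
2) At-most-one-pigeon-per-hole clauses: 46 holes * C(47,2) = 46 * 1081 = 49726.
Total clauses = 47 + 49726 = 49773.

49773


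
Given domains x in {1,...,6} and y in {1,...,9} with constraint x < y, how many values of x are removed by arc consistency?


For the constraint x < y, x needs a supporting value in y's domain.
x can be at most 8 (one less than y's maximum).
Valid x values from domain: 6 out of 6.
Pruned = 6 - 6 = 0.

0


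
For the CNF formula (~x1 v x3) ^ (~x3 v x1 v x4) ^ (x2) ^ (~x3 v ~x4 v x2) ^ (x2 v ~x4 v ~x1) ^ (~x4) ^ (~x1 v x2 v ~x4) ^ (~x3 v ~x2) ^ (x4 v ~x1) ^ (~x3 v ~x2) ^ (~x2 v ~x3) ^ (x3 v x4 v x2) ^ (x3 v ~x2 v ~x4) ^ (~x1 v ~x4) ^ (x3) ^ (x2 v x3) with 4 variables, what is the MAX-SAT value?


Enumerate all 16 truth assignments.
For each, count how many of the 16 clauses are satisfied.
The formula is not fully satisfiable, so the maximum is below 16.
Maximum simultaneously satisfiable clauses = 15.

15


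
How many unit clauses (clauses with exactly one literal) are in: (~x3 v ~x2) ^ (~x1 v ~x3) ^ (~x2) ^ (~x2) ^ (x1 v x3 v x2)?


A unit clause contains exactly one literal.
Unit clauses found: (~x2), (~x2).
Count = 2.

2


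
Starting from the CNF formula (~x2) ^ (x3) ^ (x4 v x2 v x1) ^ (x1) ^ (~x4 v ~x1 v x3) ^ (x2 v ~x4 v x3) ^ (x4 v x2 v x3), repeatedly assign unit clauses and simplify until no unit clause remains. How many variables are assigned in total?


Unit propagation repeatedly assigns the literal in any unit clause, then simplifies.
Assignments in order: x2 = F, x3 = T, x1 = T.
No further unit clauses remain.
Total variables assigned = 3.

3


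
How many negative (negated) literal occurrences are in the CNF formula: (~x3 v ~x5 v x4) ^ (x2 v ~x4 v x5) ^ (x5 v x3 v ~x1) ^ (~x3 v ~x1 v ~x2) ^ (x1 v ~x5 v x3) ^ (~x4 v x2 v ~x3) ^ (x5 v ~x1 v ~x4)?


Scan each clause for negated literals.
Clause 1: 2 negative; Clause 2: 1 negative; Clause 3: 1 negative; Clause 4: 3 negative; Clause 5: 1 negative; Clause 6: 2 negative; Clause 7: 2 negative.
Total negative literal occurrences = 12.

12


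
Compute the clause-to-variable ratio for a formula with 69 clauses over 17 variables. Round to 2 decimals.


Clause-to-variable ratio = clauses / variables.
69 / 17 = 4.06.

4.06


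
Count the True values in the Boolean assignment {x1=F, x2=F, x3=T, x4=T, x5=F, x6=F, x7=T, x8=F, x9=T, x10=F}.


The weight is the number of variables assigned True.
True variables: x3, x4, x7, x9.
Weight = 4.

4


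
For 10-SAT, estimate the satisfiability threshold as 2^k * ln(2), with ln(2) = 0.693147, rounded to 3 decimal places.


Using the asymptotic formula: threshold ~ 2^k * ln(2).
2^10 = 1024.
1024 * 0.693147 = 709.783.

709.783


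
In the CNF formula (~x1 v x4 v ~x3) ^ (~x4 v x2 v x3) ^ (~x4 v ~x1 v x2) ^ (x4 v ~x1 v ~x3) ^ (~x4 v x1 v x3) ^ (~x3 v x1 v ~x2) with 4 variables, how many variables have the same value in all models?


Find all satisfying assignments: 8 model(s).
Check which variables have the same value in every model.
No variable is fixed across all models.
Backbone size = 0.

0


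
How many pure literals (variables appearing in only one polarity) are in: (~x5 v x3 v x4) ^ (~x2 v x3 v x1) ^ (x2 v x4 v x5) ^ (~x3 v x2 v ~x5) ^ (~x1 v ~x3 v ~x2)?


A pure literal appears in only one polarity across all clauses.
Pure literals: x4 (positive only).
Count = 1.

1


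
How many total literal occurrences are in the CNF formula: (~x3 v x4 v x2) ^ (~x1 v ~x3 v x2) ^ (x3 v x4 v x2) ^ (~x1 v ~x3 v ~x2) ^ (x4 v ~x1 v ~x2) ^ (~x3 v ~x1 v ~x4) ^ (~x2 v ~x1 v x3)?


Clause lengths: 3, 3, 3, 3, 3, 3, 3.
Sum = 3 + 3 + 3 + 3 + 3 + 3 + 3 = 21.

21


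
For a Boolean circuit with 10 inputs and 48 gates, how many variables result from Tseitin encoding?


The Tseitin transformation introduces one auxiliary variable per gate.
Total variables = inputs + gates = 10 + 48 = 58.

58


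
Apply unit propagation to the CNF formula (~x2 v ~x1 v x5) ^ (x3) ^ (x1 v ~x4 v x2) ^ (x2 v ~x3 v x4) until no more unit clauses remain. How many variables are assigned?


Unit propagation repeatedly assigns the literal in any unit clause, then simplifies.
Assignments in order: x3 = T.
No further unit clauses remain.
Total variables assigned = 1.

1


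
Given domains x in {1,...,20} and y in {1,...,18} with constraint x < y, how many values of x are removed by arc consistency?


For the constraint x < y, x needs a supporting value in y's domain.
x can be at most 17 (one less than y's maximum).
Valid x values from domain: 17 out of 20.
Pruned = 20 - 17 = 3.

3
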